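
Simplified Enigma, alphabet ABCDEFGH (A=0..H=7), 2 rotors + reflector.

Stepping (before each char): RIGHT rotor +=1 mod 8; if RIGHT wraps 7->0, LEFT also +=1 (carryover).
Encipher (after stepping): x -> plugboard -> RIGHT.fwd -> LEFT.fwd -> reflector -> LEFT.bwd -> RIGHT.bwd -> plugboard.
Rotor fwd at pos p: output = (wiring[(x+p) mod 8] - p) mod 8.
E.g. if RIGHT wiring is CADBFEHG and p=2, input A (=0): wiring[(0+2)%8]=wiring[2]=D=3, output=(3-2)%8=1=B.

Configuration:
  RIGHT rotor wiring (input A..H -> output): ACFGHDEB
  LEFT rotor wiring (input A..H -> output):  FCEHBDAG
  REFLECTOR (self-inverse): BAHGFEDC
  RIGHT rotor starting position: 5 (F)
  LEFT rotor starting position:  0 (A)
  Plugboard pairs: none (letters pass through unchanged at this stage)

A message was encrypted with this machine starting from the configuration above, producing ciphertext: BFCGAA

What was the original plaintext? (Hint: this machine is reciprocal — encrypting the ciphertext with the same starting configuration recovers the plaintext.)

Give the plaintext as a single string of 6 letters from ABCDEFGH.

Answer: GAGFHC

Derivation:
Char 1 ('B'): step: R->6, L=0; B->plug->B->R->D->L->H->refl->C->L'->B->R'->G->plug->G
Char 2 ('F'): step: R->7, L=0; F->plug->F->R->A->L->F->refl->E->L'->C->R'->A->plug->A
Char 3 ('C'): step: R->0, L->1 (L advanced); C->plug->C->R->F->L->H->refl->C->L'->E->R'->G->plug->G
Char 4 ('G'): step: R->1, L=1; G->plug->G->R->A->L->B->refl->A->L'->D->R'->F->plug->F
Char 5 ('A'): step: R->2, L=1; A->plug->A->R->D->L->A->refl->B->L'->A->R'->H->plug->H
Char 6 ('A'): step: R->3, L=1; A->plug->A->R->D->L->A->refl->B->L'->A->R'->C->plug->C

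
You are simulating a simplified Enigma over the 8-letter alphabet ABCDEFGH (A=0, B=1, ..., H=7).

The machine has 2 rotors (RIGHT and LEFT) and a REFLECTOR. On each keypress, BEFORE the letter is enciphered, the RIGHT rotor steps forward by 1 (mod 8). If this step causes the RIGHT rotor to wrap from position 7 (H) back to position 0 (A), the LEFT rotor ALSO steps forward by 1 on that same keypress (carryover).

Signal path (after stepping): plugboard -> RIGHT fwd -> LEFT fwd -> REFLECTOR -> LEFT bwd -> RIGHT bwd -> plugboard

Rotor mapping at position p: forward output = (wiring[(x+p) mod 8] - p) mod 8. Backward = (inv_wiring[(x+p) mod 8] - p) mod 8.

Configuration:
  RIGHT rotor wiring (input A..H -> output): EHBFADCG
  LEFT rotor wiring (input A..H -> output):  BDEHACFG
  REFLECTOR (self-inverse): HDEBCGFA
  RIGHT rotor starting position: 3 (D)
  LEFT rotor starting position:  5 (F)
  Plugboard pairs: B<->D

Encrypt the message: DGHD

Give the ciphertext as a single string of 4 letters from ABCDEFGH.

Answer: BFBF

Derivation:
Char 1 ('D'): step: R->4, L=5; D->plug->B->R->H->L->D->refl->B->L'->C->R'->D->plug->B
Char 2 ('G'): step: R->5, L=5; G->plug->G->R->A->L->F->refl->G->L'->E->R'->F->plug->F
Char 3 ('H'): step: R->6, L=5; H->plug->H->R->F->L->H->refl->A->L'->B->R'->D->plug->B
Char 4 ('D'): step: R->7, L=5; D->plug->B->R->F->L->H->refl->A->L'->B->R'->F->plug->F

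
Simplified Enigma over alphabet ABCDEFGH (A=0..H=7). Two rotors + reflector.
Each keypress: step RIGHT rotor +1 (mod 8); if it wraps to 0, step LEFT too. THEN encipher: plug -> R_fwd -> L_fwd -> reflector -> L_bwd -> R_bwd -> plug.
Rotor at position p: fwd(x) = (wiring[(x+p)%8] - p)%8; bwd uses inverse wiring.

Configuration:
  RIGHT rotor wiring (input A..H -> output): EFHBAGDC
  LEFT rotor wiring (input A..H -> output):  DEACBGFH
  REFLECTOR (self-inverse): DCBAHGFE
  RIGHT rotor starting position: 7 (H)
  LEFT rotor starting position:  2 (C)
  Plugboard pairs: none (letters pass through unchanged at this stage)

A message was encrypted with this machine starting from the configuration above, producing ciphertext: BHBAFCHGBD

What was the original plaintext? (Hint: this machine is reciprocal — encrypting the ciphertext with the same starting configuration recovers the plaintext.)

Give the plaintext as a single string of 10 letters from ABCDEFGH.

Answer: HBECCFBFGC

Derivation:
Char 1 ('B'): step: R->0, L->3 (L advanced); B->plug->B->R->F->L->A->refl->D->L'->C->R'->H->plug->H
Char 2 ('H'): step: R->1, L=3; H->plug->H->R->D->L->C->refl->B->L'->G->R'->B->plug->B
Char 3 ('B'): step: R->2, L=3; B->plug->B->R->H->L->F->refl->G->L'->B->R'->E->plug->E
Char 4 ('A'): step: R->3, L=3; A->plug->A->R->G->L->B->refl->C->L'->D->R'->C->plug->C
Char 5 ('F'): step: R->4, L=3; F->plug->F->R->B->L->G->refl->F->L'->H->R'->C->plug->C
Char 6 ('C'): step: R->5, L=3; C->plug->C->R->F->L->A->refl->D->L'->C->R'->F->plug->F
Char 7 ('H'): step: R->6, L=3; H->plug->H->R->A->L->H->refl->E->L'->E->R'->B->plug->B
Char 8 ('G'): step: R->7, L=3; G->plug->G->R->H->L->F->refl->G->L'->B->R'->F->plug->F
Char 9 ('B'): step: R->0, L->4 (L advanced); B->plug->B->R->F->L->A->refl->D->L'->D->R'->G->plug->G
Char 10 ('D'): step: R->1, L=4; D->plug->D->R->H->L->G->refl->F->L'->A->R'->C->plug->C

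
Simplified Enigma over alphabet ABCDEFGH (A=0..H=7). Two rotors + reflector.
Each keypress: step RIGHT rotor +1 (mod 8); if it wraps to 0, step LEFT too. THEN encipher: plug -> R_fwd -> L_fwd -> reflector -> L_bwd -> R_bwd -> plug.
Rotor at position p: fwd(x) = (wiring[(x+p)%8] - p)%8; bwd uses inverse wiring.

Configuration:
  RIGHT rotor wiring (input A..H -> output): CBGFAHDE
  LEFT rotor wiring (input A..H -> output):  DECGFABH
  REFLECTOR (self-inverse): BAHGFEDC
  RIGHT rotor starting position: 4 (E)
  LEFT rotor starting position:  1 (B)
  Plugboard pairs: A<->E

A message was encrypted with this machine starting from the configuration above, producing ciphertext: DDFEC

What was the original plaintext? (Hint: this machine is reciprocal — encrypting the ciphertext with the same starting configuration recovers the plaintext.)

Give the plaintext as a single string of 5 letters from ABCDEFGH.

Char 1 ('D'): step: R->5, L=1; D->plug->D->R->F->L->A->refl->B->L'->B->R'->F->plug->F
Char 2 ('D'): step: R->6, L=1; D->plug->D->R->D->L->E->refl->F->L'->C->R'->G->plug->G
Char 3 ('F'): step: R->7, L=1; F->plug->F->R->B->L->B->refl->A->L'->F->R'->A->plug->E
Char 4 ('E'): step: R->0, L->2 (L advanced); E->plug->A->R->C->L->D->refl->G->L'->D->R'->G->plug->G
Char 5 ('C'): step: R->1, L=2; C->plug->C->R->E->L->H->refl->C->L'->H->R'->D->plug->D

Answer: FGEGD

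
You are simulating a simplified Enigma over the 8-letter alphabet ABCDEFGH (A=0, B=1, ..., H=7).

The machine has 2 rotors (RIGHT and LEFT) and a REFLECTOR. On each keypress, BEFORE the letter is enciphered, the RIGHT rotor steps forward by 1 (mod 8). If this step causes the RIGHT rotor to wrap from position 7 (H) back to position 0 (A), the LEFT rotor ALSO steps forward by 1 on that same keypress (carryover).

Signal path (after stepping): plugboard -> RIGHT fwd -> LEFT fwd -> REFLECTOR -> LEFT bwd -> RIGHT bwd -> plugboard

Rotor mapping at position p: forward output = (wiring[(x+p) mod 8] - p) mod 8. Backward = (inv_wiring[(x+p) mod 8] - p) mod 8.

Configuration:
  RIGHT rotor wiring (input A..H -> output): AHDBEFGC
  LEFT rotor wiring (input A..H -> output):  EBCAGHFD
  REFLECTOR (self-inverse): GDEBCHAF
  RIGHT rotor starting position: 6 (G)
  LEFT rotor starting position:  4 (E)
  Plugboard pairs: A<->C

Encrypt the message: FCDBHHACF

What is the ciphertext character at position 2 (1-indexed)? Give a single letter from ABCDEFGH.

Char 1 ('F'): step: R->7, L=4; F->plug->F->R->F->L->F->refl->H->L'->D->R'->A->plug->C
Char 2 ('C'): step: R->0, L->5 (L advanced); C->plug->A->R->A->L->C->refl->E->L'->E->R'->E->plug->E

E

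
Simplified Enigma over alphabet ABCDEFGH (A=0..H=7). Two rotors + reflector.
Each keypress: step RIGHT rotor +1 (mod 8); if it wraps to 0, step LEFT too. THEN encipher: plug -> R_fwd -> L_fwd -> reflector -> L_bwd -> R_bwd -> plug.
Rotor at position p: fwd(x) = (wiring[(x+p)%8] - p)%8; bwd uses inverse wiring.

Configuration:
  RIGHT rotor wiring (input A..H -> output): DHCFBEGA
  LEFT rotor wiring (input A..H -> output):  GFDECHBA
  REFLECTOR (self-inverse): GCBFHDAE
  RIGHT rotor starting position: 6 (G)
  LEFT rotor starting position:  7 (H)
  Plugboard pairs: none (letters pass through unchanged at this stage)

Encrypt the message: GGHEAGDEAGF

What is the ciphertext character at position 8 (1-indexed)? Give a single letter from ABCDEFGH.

Char 1 ('G'): step: R->7, L=7; G->plug->G->R->F->L->D->refl->F->L'->E->R'->B->plug->B
Char 2 ('G'): step: R->0, L->0 (L advanced); G->plug->G->R->G->L->B->refl->C->L'->E->R'->F->plug->F
Char 3 ('H'): step: R->1, L=0; H->plug->H->R->C->L->D->refl->F->L'->B->R'->B->plug->B
Char 4 ('E'): step: R->2, L=0; E->plug->E->R->E->L->C->refl->B->L'->G->R'->F->plug->F
Char 5 ('A'): step: R->3, L=0; A->plug->A->R->C->L->D->refl->F->L'->B->R'->C->plug->C
Char 6 ('G'): step: R->4, L=0; G->plug->G->R->G->L->B->refl->C->L'->E->R'->D->plug->D
Char 7 ('D'): step: R->5, L=0; D->plug->D->R->G->L->B->refl->C->L'->E->R'->H->plug->H
Char 8 ('E'): step: R->6, L=0; E->plug->E->R->E->L->C->refl->B->L'->G->R'->H->plug->H

H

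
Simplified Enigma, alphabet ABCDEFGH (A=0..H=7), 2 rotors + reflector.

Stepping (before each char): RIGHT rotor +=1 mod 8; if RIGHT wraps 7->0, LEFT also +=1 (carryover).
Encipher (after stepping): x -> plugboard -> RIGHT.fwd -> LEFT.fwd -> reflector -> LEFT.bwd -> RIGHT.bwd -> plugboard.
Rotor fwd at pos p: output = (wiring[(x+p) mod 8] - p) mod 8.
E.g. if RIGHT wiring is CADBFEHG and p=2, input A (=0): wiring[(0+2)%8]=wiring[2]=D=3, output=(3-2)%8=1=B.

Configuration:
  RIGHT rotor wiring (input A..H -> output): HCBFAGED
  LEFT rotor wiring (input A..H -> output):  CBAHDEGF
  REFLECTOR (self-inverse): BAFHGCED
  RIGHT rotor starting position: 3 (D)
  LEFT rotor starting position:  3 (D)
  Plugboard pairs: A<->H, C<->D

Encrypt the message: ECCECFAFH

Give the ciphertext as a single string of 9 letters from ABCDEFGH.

Answer: GHFBBHHAF

Derivation:
Char 1 ('E'): step: R->4, L=3; E->plug->E->R->D->L->D->refl->H->L'->F->R'->G->plug->G
Char 2 ('C'): step: R->5, L=3; C->plug->D->R->C->L->B->refl->A->L'->B->R'->A->plug->H
Char 3 ('C'): step: R->6, L=3; C->plug->D->R->E->L->C->refl->F->L'->H->R'->F->plug->F
Char 4 ('E'): step: R->7, L=3; E->plug->E->R->G->L->G->refl->E->L'->A->R'->B->plug->B
Char 5 ('C'): step: R->0, L->4 (L advanced); C->plug->D->R->F->L->F->refl->C->L'->C->R'->B->plug->B
Char 6 ('F'): step: R->1, L=4; F->plug->F->R->D->L->B->refl->A->L'->B->R'->A->plug->H
Char 7 ('A'): step: R->2, L=4; A->plug->H->R->A->L->H->refl->D->L'->H->R'->A->plug->H
Char 8 ('F'): step: R->3, L=4; F->plug->F->R->E->L->G->refl->E->L'->G->R'->H->plug->A
Char 9 ('H'): step: R->4, L=4; H->plug->A->R->E->L->G->refl->E->L'->G->R'->F->plug->F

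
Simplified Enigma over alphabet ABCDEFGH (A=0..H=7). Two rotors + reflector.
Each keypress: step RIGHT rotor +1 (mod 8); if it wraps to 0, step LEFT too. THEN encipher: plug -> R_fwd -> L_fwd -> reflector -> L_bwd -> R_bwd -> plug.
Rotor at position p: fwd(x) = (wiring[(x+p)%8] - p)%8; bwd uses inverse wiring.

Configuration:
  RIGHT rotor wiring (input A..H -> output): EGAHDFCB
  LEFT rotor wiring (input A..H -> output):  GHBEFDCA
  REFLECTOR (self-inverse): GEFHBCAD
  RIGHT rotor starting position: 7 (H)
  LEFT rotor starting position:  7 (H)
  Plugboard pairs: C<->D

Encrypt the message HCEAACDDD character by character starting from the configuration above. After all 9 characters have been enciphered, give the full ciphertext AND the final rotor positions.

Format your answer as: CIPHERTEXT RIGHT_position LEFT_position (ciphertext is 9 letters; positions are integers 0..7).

Answer: FHFEEAAEH 0 1

Derivation:
Char 1 ('H'): step: R->0, L->0 (L advanced); H->plug->H->R->B->L->H->refl->D->L'->F->R'->F->plug->F
Char 2 ('C'): step: R->1, L=0; C->plug->D->R->C->L->B->refl->E->L'->D->R'->H->plug->H
Char 3 ('E'): step: R->2, L=0; E->plug->E->R->A->L->G->refl->A->L'->H->R'->F->plug->F
Char 4 ('A'): step: R->3, L=0; A->plug->A->R->E->L->F->refl->C->L'->G->R'->E->plug->E
Char 5 ('A'): step: R->4, L=0; A->plug->A->R->H->L->A->refl->G->L'->A->R'->E->plug->E
Char 6 ('C'): step: R->5, L=0; C->plug->D->R->H->L->A->refl->G->L'->A->R'->A->plug->A
Char 7 ('D'): step: R->6, L=0; D->plug->C->R->G->L->C->refl->F->L'->E->R'->A->plug->A
Char 8 ('D'): step: R->7, L=0; D->plug->C->R->H->L->A->refl->G->L'->A->R'->E->plug->E
Char 9 ('D'): step: R->0, L->1 (L advanced); D->plug->C->R->A->L->G->refl->A->L'->B->R'->H->plug->H
Final: ciphertext=FHFEEAAEH, RIGHT=0, LEFT=1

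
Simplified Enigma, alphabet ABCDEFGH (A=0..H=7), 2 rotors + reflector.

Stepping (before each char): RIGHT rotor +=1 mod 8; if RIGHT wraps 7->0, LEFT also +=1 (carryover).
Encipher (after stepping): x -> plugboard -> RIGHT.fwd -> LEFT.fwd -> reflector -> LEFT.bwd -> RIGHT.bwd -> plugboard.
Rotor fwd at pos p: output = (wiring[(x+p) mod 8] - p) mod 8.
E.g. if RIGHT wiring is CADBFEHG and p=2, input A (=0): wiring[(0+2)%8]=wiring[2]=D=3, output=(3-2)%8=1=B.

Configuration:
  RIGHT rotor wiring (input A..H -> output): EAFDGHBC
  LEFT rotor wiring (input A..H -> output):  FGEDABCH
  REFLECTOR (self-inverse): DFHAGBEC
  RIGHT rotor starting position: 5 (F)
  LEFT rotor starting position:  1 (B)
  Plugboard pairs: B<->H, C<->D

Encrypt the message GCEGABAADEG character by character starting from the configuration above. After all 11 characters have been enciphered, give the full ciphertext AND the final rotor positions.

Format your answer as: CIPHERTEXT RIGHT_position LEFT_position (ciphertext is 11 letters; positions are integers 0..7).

Answer: FFACFEBCHCF 0 3

Derivation:
Char 1 ('G'): step: R->6, L=1; G->plug->G->R->A->L->F->refl->B->L'->F->R'->F->plug->F
Char 2 ('C'): step: R->7, L=1; C->plug->D->R->G->L->G->refl->E->L'->H->R'->F->plug->F
Char 3 ('E'): step: R->0, L->2 (L advanced); E->plug->E->R->G->L->D->refl->A->L'->E->R'->A->plug->A
Char 4 ('G'): step: R->1, L=2; G->plug->G->R->B->L->B->refl->F->L'->F->R'->D->plug->C
Char 5 ('A'): step: R->2, L=2; A->plug->A->R->D->L->H->refl->C->L'->A->R'->F->plug->F
Char 6 ('B'): step: R->3, L=2; B->plug->H->R->C->L->G->refl->E->L'->H->R'->E->plug->E
Char 7 ('A'): step: R->4, L=2; A->plug->A->R->C->L->G->refl->E->L'->H->R'->H->plug->B
Char 8 ('A'): step: R->5, L=2; A->plug->A->R->C->L->G->refl->E->L'->H->R'->D->plug->C
Char 9 ('D'): step: R->6, L=2; D->plug->C->R->G->L->D->refl->A->L'->E->R'->B->plug->H
Char 10 ('E'): step: R->7, L=2; E->plug->E->R->E->L->A->refl->D->L'->G->R'->D->plug->C
Char 11 ('G'): step: R->0, L->3 (L advanced); G->plug->G->R->B->L->F->refl->B->L'->H->R'->F->plug->F
Final: ciphertext=FFACFEBCHCF, RIGHT=0, LEFT=3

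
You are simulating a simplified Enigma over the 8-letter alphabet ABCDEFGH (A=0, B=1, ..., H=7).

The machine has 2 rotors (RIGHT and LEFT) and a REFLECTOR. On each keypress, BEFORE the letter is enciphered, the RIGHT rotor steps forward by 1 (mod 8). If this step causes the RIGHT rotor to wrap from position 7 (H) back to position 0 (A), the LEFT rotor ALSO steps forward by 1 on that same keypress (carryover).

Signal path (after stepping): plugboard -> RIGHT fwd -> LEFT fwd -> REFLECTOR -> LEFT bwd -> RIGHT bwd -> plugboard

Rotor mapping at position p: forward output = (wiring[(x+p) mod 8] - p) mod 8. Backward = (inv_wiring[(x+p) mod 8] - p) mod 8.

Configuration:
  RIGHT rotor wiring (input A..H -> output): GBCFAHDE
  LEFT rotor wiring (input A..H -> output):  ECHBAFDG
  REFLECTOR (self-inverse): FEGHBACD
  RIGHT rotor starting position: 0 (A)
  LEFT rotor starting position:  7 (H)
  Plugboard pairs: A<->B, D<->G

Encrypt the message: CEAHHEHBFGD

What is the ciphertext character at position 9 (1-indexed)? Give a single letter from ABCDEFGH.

Char 1 ('C'): step: R->1, L=7; C->plug->C->R->E->L->C->refl->G->L'->G->R'->E->plug->E
Char 2 ('E'): step: R->2, L=7; E->plug->E->R->B->L->F->refl->A->L'->D->R'->B->plug->A
Char 3 ('A'): step: R->3, L=7; A->plug->B->R->F->L->B->refl->E->L'->H->R'->H->plug->H
Char 4 ('H'): step: R->4, L=7; H->plug->H->R->B->L->F->refl->A->L'->D->R'->B->plug->A
Char 5 ('H'): step: R->5, L=7; H->plug->H->R->D->L->A->refl->F->L'->B->R'->D->plug->G
Char 6 ('E'): step: R->6, L=7; E->plug->E->R->E->L->C->refl->G->L'->G->R'->B->plug->A
Char 7 ('H'): step: R->7, L=7; H->plug->H->R->E->L->C->refl->G->L'->G->R'->E->plug->E
Char 8 ('B'): step: R->0, L->0 (L advanced); B->plug->A->R->G->L->D->refl->H->L'->C->R'->C->plug->C
Char 9 ('F'): step: R->1, L=0; F->plug->F->R->C->L->H->refl->D->L'->G->R'->E->plug->E

E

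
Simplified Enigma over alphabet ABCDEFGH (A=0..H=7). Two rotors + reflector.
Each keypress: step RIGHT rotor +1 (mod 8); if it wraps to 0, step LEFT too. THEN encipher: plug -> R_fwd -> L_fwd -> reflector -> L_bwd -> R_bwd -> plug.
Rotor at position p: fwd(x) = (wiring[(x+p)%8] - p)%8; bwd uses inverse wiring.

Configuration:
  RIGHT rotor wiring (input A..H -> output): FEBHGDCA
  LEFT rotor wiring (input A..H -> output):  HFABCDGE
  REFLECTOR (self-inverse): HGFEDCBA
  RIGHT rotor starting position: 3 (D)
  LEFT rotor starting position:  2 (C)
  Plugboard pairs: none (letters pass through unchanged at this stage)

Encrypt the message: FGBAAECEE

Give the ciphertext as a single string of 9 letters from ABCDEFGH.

Char 1 ('F'): step: R->4, L=2; F->plug->F->R->A->L->G->refl->B->L'->D->R'->H->plug->H
Char 2 ('G'): step: R->5, L=2; G->plug->G->R->C->L->A->refl->H->L'->B->R'->H->plug->H
Char 3 ('B'): step: R->6, L=2; B->plug->B->R->C->L->A->refl->H->L'->B->R'->F->plug->F
Char 4 ('A'): step: R->7, L=2; A->plug->A->R->B->L->H->refl->A->L'->C->R'->D->plug->D
Char 5 ('A'): step: R->0, L->3 (L advanced); A->plug->A->R->F->L->E->refl->D->L'->D->R'->F->plug->F
Char 6 ('E'): step: R->1, L=3; E->plug->E->R->C->L->A->refl->H->L'->B->R'->F->plug->F
Char 7 ('C'): step: R->2, L=3; C->plug->C->R->E->L->B->refl->G->L'->A->R'->E->plug->E
Char 8 ('E'): step: R->3, L=3; E->plug->E->R->F->L->E->refl->D->L'->D->R'->B->plug->B
Char 9 ('E'): step: R->4, L=3; E->plug->E->R->B->L->H->refl->A->L'->C->R'->A->plug->A

Answer: HHFDFFEBA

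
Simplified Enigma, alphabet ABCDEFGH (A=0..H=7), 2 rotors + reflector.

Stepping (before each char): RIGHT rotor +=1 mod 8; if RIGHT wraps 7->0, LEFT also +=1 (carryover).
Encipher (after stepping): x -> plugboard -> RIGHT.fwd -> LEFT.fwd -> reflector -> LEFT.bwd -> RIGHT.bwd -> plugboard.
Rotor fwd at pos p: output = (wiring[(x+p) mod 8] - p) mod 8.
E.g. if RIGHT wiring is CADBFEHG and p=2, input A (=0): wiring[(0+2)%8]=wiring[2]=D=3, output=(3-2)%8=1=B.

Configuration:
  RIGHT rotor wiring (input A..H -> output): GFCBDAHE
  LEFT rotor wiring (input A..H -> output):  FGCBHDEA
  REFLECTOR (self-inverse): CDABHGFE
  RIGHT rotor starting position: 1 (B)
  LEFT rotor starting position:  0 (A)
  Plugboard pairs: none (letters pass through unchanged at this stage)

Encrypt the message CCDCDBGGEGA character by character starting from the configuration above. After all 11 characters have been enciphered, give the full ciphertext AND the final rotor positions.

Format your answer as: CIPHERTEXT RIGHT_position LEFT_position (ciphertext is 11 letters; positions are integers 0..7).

Char 1 ('C'): step: R->2, L=0; C->plug->C->R->B->L->G->refl->F->L'->A->R'->A->plug->A
Char 2 ('C'): step: R->3, L=0; C->plug->C->R->F->L->D->refl->B->L'->D->R'->F->plug->F
Char 3 ('D'): step: R->4, L=0; D->plug->D->R->A->L->F->refl->G->L'->B->R'->F->plug->F
Char 4 ('C'): step: R->5, L=0; C->plug->C->R->H->L->A->refl->C->L'->C->R'->B->plug->B
Char 5 ('D'): step: R->6, L=0; D->plug->D->R->H->L->A->refl->C->L'->C->R'->H->plug->H
Char 6 ('B'): step: R->7, L=0; B->plug->B->R->H->L->A->refl->C->L'->C->R'->E->plug->E
Char 7 ('G'): step: R->0, L->1 (L advanced); G->plug->G->R->H->L->E->refl->H->L'->G->R'->A->plug->A
Char 8 ('G'): step: R->1, L=1; G->plug->G->R->D->L->G->refl->F->L'->A->R'->C->plug->C
Char 9 ('E'): step: R->2, L=1; E->plug->E->R->F->L->D->refl->B->L'->B->R'->C->plug->C
Char 10 ('G'): step: R->3, L=1; G->plug->G->R->C->L->A->refl->C->L'->E->R'->D->plug->D
Char 11 ('A'): step: R->4, L=1; A->plug->A->R->H->L->E->refl->H->L'->G->R'->G->plug->G
Final: ciphertext=AFFBHEACCDG, RIGHT=4, LEFT=1

Answer: AFFBHEACCDG 4 1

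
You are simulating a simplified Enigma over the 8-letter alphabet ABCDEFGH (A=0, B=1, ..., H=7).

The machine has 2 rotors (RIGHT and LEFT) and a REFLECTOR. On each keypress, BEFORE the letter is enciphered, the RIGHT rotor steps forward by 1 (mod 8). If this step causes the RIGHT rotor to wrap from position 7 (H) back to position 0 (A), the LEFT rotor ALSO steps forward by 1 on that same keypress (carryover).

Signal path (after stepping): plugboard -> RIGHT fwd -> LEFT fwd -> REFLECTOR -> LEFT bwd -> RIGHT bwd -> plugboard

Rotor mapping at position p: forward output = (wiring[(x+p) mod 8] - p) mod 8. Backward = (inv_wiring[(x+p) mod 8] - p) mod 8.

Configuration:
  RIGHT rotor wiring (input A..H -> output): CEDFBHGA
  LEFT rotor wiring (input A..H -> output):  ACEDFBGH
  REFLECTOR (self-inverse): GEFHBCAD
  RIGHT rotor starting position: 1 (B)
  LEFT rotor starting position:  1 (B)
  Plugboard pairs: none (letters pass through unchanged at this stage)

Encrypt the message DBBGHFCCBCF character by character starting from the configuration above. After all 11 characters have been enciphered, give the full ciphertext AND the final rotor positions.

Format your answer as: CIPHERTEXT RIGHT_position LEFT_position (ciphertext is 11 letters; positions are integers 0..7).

Char 1 ('D'): step: R->2, L=1; D->plug->D->R->F->L->F->refl->C->L'->C->R'->H->plug->H
Char 2 ('B'): step: R->3, L=1; B->plug->B->R->G->L->G->refl->A->L'->E->R'->C->plug->C
Char 3 ('B'): step: R->4, L=1; B->plug->B->R->D->L->E->refl->B->L'->A->R'->F->plug->F
Char 4 ('G'): step: R->5, L=1; G->plug->G->R->A->L->B->refl->E->L'->D->R'->C->plug->C
Char 5 ('H'): step: R->6, L=1; H->plug->H->R->B->L->D->refl->H->L'->H->R'->F->plug->F
Char 6 ('F'): step: R->7, L=1; F->plug->F->R->C->L->C->refl->F->L'->F->R'->C->plug->C
Char 7 ('C'): step: R->0, L->2 (L advanced); C->plug->C->R->D->L->H->refl->D->L'->C->R'->A->plug->A
Char 8 ('C'): step: R->1, L=2; C->plug->C->R->E->L->E->refl->B->L'->B->R'->H->plug->H
Char 9 ('B'): step: R->2, L=2; B->plug->B->R->D->L->H->refl->D->L'->C->R'->H->plug->H
Char 10 ('C'): step: R->3, L=2; C->plug->C->R->E->L->E->refl->B->L'->B->R'->G->plug->G
Char 11 ('F'): step: R->4, L=2; F->plug->F->R->A->L->C->refl->F->L'->F->R'->A->plug->A
Final: ciphertext=HCFCFCAHHGA, RIGHT=4, LEFT=2

Answer: HCFCFCAHHGA 4 2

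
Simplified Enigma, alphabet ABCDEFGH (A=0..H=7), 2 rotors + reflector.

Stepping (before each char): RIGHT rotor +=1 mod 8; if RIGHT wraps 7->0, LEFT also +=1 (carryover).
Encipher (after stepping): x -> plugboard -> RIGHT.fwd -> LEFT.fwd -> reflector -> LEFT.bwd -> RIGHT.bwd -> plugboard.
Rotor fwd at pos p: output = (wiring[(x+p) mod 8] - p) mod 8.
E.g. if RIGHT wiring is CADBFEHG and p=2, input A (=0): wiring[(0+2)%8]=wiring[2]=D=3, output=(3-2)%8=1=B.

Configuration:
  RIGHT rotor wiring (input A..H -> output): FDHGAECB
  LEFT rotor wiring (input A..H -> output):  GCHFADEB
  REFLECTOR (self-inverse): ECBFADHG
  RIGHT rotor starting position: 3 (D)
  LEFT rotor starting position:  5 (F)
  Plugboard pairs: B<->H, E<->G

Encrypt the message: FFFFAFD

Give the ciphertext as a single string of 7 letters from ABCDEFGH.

Char 1 ('F'): step: R->4, L=5; F->plug->F->R->H->L->D->refl->F->L'->E->R'->A->plug->A
Char 2 ('F'): step: R->5, L=5; F->plug->F->R->C->L->E->refl->A->L'->G->R'->E->plug->G
Char 3 ('F'): step: R->6, L=5; F->plug->F->R->A->L->G->refl->H->L'->B->R'->E->plug->G
Char 4 ('F'): step: R->7, L=5; F->plug->F->R->B->L->H->refl->G->L'->A->R'->D->plug->D
Char 5 ('A'): step: R->0, L->6 (L advanced); A->plug->A->R->F->L->H->refl->G->L'->A->R'->E->plug->G
Char 6 ('F'): step: R->1, L=6; F->plug->F->R->B->L->D->refl->F->L'->H->R'->D->plug->D
Char 7 ('D'): step: R->2, L=6; D->plug->D->R->C->L->A->refl->E->L'->D->R'->G->plug->E

Answer: AGGDGDE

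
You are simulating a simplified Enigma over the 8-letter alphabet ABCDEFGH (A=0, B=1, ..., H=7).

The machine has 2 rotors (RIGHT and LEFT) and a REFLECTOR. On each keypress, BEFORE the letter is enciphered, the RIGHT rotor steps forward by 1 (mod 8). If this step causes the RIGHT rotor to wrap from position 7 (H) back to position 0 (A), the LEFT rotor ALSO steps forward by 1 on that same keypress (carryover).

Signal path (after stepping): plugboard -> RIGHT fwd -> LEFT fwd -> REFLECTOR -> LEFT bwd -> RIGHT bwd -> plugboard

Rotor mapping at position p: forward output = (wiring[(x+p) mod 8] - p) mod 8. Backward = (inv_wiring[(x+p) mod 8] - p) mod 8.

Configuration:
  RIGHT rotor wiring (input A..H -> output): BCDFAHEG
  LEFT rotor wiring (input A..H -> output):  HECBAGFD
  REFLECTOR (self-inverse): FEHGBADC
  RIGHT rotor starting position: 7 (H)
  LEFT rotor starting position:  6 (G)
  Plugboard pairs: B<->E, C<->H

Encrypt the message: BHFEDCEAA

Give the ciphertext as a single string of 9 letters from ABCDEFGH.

Answer: DBHCCEBHH

Derivation:
Char 1 ('B'): step: R->0, L->7 (L advanced); B->plug->E->R->A->L->E->refl->B->L'->F->R'->D->plug->D
Char 2 ('H'): step: R->1, L=7; H->plug->C->R->E->L->C->refl->H->L'->G->R'->E->plug->B
Char 3 ('F'): step: R->2, L=7; F->plug->F->R->E->L->C->refl->H->L'->G->R'->C->plug->H
Char 4 ('E'): step: R->3, L=7; E->plug->B->R->F->L->B->refl->E->L'->A->R'->H->plug->C
Char 5 ('D'): step: R->4, L=7; D->plug->D->R->C->L->F->refl->A->L'->B->R'->H->plug->C
Char 6 ('C'): step: R->5, L=7; C->plug->H->R->D->L->D->refl->G->L'->H->R'->B->plug->E
Char 7 ('E'): step: R->6, L=7; E->plug->B->R->A->L->E->refl->B->L'->F->R'->E->plug->B
Char 8 ('A'): step: R->7, L=7; A->plug->A->R->H->L->G->refl->D->L'->D->R'->C->plug->H
Char 9 ('A'): step: R->0, L->0 (L advanced); A->plug->A->R->B->L->E->refl->B->L'->D->R'->C->plug->H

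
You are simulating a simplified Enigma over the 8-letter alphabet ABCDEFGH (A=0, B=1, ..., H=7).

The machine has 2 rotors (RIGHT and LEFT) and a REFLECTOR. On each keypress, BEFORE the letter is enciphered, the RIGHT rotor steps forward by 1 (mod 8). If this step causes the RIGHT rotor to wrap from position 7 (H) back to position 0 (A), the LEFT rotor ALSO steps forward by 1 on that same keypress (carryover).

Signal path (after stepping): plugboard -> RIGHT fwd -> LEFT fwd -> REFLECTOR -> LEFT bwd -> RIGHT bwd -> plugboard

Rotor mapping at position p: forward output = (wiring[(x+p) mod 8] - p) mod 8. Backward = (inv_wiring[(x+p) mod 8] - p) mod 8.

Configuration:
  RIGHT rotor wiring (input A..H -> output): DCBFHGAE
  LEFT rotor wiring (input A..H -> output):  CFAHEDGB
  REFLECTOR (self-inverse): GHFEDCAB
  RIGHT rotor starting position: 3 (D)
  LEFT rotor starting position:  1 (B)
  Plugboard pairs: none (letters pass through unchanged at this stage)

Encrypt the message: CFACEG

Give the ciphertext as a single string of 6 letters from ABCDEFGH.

Answer: GEBFHE

Derivation:
Char 1 ('C'): step: R->4, L=1; C->plug->C->R->E->L->C->refl->F->L'->F->R'->G->plug->G
Char 2 ('F'): step: R->5, L=1; F->plug->F->R->E->L->C->refl->F->L'->F->R'->E->plug->E
Char 3 ('A'): step: R->6, L=1; A->plug->A->R->C->L->G->refl->A->L'->G->R'->B->plug->B
Char 4 ('C'): step: R->7, L=1; C->plug->C->R->D->L->D->refl->E->L'->A->R'->F->plug->F
Char 5 ('E'): step: R->0, L->2 (L advanced); E->plug->E->R->H->L->D->refl->E->L'->E->R'->H->plug->H
Char 6 ('G'): step: R->1, L=2; G->plug->G->R->D->L->B->refl->H->L'->F->R'->E->plug->E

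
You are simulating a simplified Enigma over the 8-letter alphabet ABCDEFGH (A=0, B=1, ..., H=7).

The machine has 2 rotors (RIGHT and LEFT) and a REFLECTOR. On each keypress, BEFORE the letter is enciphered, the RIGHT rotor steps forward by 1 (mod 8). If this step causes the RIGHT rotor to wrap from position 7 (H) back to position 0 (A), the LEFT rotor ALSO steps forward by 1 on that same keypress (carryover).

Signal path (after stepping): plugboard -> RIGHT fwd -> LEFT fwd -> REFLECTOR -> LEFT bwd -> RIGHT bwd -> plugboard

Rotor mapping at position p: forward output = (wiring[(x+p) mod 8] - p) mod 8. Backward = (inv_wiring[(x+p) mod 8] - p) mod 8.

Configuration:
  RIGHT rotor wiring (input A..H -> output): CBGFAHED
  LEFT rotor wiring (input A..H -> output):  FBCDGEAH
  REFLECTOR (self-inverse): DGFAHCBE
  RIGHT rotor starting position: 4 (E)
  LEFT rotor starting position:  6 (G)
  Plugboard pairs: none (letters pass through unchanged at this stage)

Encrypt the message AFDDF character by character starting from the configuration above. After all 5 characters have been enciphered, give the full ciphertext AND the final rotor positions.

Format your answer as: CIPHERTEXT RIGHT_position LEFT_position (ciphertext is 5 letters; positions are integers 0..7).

Answer: EHFGA 1 7

Derivation:
Char 1 ('A'): step: R->5, L=6; A->plug->A->R->C->L->H->refl->E->L'->E->R'->E->plug->E
Char 2 ('F'): step: R->6, L=6; F->plug->F->R->H->L->G->refl->B->L'->B->R'->H->plug->H
Char 3 ('D'): step: R->7, L=6; D->plug->D->R->H->L->G->refl->B->L'->B->R'->F->plug->F
Char 4 ('D'): step: R->0, L->7 (L advanced); D->plug->D->R->F->L->H->refl->E->L'->E->R'->G->plug->G
Char 5 ('F'): step: R->1, L=7; F->plug->F->R->D->L->D->refl->A->L'->A->R'->A->plug->A
Final: ciphertext=EHFGA, RIGHT=1, LEFT=7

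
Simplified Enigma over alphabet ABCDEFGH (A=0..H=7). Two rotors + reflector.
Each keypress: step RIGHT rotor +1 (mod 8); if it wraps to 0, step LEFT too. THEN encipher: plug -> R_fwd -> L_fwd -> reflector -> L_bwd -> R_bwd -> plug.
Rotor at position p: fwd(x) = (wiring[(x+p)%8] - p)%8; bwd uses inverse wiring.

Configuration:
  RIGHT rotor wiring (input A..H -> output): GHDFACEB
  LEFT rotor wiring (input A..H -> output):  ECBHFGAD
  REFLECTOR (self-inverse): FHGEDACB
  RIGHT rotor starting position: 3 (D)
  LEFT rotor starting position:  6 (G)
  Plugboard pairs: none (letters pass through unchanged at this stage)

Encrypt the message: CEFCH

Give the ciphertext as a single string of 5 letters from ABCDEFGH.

Answer: EGDAG

Derivation:
Char 1 ('C'): step: R->4, L=6; C->plug->C->R->A->L->C->refl->G->L'->C->R'->E->plug->E
Char 2 ('E'): step: R->5, L=6; E->plug->E->R->C->L->G->refl->C->L'->A->R'->G->plug->G
Char 3 ('F'): step: R->6, L=6; F->plug->F->R->H->L->A->refl->F->L'->B->R'->D->plug->D
Char 4 ('C'): step: R->7, L=6; C->plug->C->R->A->L->C->refl->G->L'->C->R'->A->plug->A
Char 5 ('H'): step: R->0, L->7 (L advanced); H->plug->H->R->B->L->F->refl->A->L'->E->R'->G->plug->G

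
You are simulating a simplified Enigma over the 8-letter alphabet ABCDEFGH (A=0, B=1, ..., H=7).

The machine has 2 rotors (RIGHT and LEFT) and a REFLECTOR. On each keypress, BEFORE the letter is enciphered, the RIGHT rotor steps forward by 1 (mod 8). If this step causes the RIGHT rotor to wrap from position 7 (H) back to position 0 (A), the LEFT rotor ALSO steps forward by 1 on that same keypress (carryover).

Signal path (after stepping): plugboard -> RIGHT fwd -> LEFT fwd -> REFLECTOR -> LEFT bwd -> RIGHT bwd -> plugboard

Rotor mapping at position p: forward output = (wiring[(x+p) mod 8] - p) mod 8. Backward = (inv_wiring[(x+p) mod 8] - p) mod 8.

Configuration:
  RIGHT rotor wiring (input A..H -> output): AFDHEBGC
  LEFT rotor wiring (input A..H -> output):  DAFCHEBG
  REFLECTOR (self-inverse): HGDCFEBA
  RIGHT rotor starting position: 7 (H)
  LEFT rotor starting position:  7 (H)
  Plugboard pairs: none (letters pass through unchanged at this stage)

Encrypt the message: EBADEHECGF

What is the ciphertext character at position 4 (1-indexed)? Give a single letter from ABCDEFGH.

Char 1 ('E'): step: R->0, L->0 (L advanced); E->plug->E->R->E->L->H->refl->A->L'->B->R'->F->plug->F
Char 2 ('B'): step: R->1, L=0; B->plug->B->R->C->L->F->refl->E->L'->F->R'->F->plug->F
Char 3 ('A'): step: R->2, L=0; A->plug->A->R->B->L->A->refl->H->L'->E->R'->E->plug->E
Char 4 ('D'): step: R->3, L=0; D->plug->D->R->D->L->C->refl->D->L'->A->R'->H->plug->H

H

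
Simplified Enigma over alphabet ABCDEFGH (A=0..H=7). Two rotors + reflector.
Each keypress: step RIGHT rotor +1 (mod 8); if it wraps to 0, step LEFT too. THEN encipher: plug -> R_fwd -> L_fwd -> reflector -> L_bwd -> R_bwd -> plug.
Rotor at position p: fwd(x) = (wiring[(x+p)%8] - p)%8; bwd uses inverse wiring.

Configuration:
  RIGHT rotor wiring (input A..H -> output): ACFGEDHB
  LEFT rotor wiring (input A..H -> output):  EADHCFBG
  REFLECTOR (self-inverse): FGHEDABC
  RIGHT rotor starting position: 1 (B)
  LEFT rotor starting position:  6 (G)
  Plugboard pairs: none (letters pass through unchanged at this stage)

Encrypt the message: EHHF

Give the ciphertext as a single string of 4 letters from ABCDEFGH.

Char 1 ('E'): step: R->2, L=6; E->plug->E->R->F->L->B->refl->G->L'->C->R'->C->plug->C
Char 2 ('H'): step: R->3, L=6; H->plug->H->R->C->L->G->refl->B->L'->F->R'->F->plug->F
Char 3 ('H'): step: R->4, L=6; H->plug->H->R->C->L->G->refl->B->L'->F->R'->D->plug->D
Char 4 ('F'): step: R->5, L=6; F->plug->F->R->A->L->D->refl->E->L'->G->R'->A->plug->A

Answer: CFDA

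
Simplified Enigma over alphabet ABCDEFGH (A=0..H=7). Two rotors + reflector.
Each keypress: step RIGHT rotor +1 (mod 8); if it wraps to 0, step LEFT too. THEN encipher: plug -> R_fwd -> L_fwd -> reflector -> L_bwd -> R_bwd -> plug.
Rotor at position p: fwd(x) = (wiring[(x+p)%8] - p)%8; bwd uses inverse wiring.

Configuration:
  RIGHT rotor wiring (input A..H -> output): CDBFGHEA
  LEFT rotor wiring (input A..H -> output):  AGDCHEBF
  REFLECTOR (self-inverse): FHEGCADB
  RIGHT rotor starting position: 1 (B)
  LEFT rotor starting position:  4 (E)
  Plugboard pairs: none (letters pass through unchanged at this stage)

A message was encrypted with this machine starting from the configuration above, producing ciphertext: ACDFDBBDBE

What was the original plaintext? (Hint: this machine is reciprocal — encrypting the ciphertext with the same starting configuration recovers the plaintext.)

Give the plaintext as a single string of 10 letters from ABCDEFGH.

Char 1 ('A'): step: R->2, L=4; A->plug->A->R->H->L->G->refl->D->L'->A->R'->G->plug->G
Char 2 ('C'): step: R->3, L=4; C->plug->C->R->E->L->E->refl->C->L'->F->R'->E->plug->E
Char 3 ('D'): step: R->4, L=4; D->plug->D->R->E->L->E->refl->C->L'->F->R'->G->plug->G
Char 4 ('F'): step: R->5, L=4; F->plug->F->R->E->L->E->refl->C->L'->F->R'->D->plug->D
Char 5 ('D'): step: R->6, L=4; D->plug->D->R->F->L->C->refl->E->L'->E->R'->C->plug->C
Char 6 ('B'): step: R->7, L=4; B->plug->B->R->D->L->B->refl->H->L'->G->R'->E->plug->E
Char 7 ('B'): step: R->0, L->5 (L advanced); B->plug->B->R->D->L->D->refl->G->L'->F->R'->D->plug->D
Char 8 ('D'): step: R->1, L=5; D->plug->D->R->F->L->G->refl->D->L'->D->R'->F->plug->F
Char 9 ('B'): step: R->2, L=5; B->plug->B->R->D->L->D->refl->G->L'->F->R'->D->plug->D
Char 10 ('E'): step: R->3, L=5; E->plug->E->R->F->L->G->refl->D->L'->D->R'->B->plug->B

Answer: GEGDCEDFDB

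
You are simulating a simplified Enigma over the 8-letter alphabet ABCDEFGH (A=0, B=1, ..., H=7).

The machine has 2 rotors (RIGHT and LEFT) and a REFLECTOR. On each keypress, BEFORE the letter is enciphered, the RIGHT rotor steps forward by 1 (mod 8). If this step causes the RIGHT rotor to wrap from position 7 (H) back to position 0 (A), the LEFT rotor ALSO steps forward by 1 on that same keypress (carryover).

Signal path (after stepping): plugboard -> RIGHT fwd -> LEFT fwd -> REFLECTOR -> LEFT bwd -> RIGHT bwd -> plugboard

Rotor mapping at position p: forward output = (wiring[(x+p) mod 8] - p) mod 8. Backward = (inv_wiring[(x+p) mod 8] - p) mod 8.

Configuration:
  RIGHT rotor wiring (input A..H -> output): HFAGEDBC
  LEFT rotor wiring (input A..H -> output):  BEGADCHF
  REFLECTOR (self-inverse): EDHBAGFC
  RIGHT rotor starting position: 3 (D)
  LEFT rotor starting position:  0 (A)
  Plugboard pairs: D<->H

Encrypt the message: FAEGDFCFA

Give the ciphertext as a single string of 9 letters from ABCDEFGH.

Char 1 ('F'): step: R->4, L=0; F->plug->F->R->B->L->E->refl->A->L'->D->R'->E->plug->E
Char 2 ('A'): step: R->5, L=0; A->plug->A->R->G->L->H->refl->C->L'->F->R'->C->plug->C
Char 3 ('E'): step: R->6, L=0; E->plug->E->R->C->L->G->refl->F->L'->H->R'->D->plug->H
Char 4 ('G'): step: R->7, L=0; G->plug->G->R->E->L->D->refl->B->L'->A->R'->B->plug->B
Char 5 ('D'): step: R->0, L->1 (L advanced); D->plug->H->R->C->L->H->refl->C->L'->D->R'->F->plug->F
Char 6 ('F'): step: R->1, L=1; F->plug->F->R->A->L->D->refl->B->L'->E->R'->A->plug->A
Char 7 ('C'): step: R->2, L=1; C->plug->C->R->C->L->H->refl->C->L'->D->R'->H->plug->D
Char 8 ('F'): step: R->3, L=1; F->plug->F->R->E->L->B->refl->D->L'->A->R'->C->plug->C
Char 9 ('A'): step: R->4, L=1; A->plug->A->R->A->L->D->refl->B->L'->E->R'->G->plug->G

Answer: ECHBFADCG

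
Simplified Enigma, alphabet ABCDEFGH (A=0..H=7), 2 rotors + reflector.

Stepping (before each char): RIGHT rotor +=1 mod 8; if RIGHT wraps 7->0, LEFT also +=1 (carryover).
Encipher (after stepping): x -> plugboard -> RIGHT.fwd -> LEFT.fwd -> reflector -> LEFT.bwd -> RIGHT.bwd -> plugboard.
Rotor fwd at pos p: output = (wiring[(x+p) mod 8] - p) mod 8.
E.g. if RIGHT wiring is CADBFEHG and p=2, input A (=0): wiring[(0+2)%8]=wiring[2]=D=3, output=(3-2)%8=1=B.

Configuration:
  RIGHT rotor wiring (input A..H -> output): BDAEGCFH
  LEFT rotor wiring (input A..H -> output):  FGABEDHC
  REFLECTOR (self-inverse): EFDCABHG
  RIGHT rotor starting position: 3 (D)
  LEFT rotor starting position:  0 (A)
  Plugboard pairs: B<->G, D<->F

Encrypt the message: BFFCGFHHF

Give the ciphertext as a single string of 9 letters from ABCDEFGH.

Char 1 ('B'): step: R->4, L=0; B->plug->G->R->E->L->E->refl->A->L'->C->R'->A->plug->A
Char 2 ('F'): step: R->5, L=0; F->plug->D->R->E->L->E->refl->A->L'->C->R'->C->plug->C
Char 3 ('F'): step: R->6, L=0; F->plug->D->R->F->L->D->refl->C->L'->H->R'->A->plug->A
Char 4 ('C'): step: R->7, L=0; C->plug->C->R->E->L->E->refl->A->L'->C->R'->B->plug->G
Char 5 ('G'): step: R->0, L->1 (L advanced); G->plug->B->R->D->L->D->refl->C->L'->E->R'->D->plug->F
Char 6 ('F'): step: R->1, L=1; F->plug->D->R->F->L->G->refl->H->L'->B->R'->E->plug->E
Char 7 ('H'): step: R->2, L=1; H->plug->H->R->B->L->H->refl->G->L'->F->R'->F->plug->D
Char 8 ('H'): step: R->3, L=1; H->plug->H->R->F->L->G->refl->H->L'->B->R'->A->plug->A
Char 9 ('F'): step: R->4, L=1; F->plug->D->R->D->L->D->refl->C->L'->E->R'->G->plug->B

Answer: ACAGFEDAB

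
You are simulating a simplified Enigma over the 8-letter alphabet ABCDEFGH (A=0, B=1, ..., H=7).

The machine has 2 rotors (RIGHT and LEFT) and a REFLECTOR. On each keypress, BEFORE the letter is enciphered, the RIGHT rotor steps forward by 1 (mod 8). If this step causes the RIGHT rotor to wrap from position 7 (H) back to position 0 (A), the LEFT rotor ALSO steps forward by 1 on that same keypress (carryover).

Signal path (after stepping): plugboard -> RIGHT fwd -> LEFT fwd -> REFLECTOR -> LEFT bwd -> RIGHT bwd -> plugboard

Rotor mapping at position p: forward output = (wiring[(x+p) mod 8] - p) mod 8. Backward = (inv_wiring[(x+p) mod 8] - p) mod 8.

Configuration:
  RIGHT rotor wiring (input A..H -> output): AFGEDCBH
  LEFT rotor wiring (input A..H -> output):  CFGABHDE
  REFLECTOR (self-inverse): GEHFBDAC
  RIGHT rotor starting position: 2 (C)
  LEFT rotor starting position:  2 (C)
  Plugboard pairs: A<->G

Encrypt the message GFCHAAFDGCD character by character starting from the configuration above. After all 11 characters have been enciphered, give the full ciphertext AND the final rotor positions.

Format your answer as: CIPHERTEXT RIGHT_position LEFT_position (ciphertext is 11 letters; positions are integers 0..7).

Answer: DBGEDEHEHBF 5 3

Derivation:
Char 1 ('G'): step: R->3, L=2; G->plug->A->R->B->L->G->refl->A->L'->G->R'->D->plug->D
Char 2 ('F'): step: R->4, L=2; F->plug->F->R->B->L->G->refl->A->L'->G->R'->B->plug->B
Char 3 ('C'): step: R->5, L=2; C->plug->C->R->C->L->H->refl->C->L'->F->R'->A->plug->G
Char 4 ('H'): step: R->6, L=2; H->plug->H->R->E->L->B->refl->E->L'->A->R'->E->plug->E
Char 5 ('A'): step: R->7, L=2; A->plug->G->R->D->L->F->refl->D->L'->H->R'->D->plug->D
Char 6 ('A'): step: R->0, L->3 (L advanced); A->plug->G->R->B->L->G->refl->A->L'->D->R'->E->plug->E
Char 7 ('F'): step: R->1, L=3; F->plug->F->R->A->L->F->refl->D->L'->H->R'->H->plug->H
Char 8 ('D'): step: R->2, L=3; D->plug->D->R->A->L->F->refl->D->L'->H->R'->E->plug->E
Char 9 ('G'): step: R->3, L=3; G->plug->A->R->B->L->G->refl->A->L'->D->R'->H->plug->H
Char 10 ('C'): step: R->4, L=3; C->plug->C->R->F->L->H->refl->C->L'->G->R'->B->plug->B
Char 11 ('D'): step: R->5, L=3; D->plug->D->R->D->L->A->refl->G->L'->B->R'->F->plug->F
Final: ciphertext=DBGEDEHEHBF, RIGHT=5, LEFT=3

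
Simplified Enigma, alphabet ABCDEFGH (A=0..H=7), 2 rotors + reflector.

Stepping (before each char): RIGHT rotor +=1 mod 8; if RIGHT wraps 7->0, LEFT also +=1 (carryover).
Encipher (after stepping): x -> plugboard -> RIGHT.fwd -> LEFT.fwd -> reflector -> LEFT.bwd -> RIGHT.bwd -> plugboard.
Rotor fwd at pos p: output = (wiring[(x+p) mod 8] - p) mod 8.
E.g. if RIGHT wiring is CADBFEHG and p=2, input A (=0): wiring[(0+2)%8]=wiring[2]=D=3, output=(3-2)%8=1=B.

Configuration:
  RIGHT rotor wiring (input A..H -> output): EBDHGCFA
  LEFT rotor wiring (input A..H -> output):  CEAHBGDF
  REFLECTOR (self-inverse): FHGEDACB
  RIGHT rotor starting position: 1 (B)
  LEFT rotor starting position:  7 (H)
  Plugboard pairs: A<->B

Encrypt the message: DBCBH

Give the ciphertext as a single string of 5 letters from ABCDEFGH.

Char 1 ('D'): step: R->2, L=7; D->plug->D->R->A->L->G->refl->C->L'->F->R'->B->plug->A
Char 2 ('B'): step: R->3, L=7; B->plug->A->R->E->L->A->refl->F->L'->C->R'->D->plug->D
Char 3 ('C'): step: R->4, L=7; C->plug->C->R->B->L->D->refl->E->L'->H->R'->G->plug->G
Char 4 ('B'): step: R->5, L=7; B->plug->A->R->F->L->C->refl->G->L'->A->R'->B->plug->A
Char 5 ('H'): step: R->6, L=7; H->plug->H->R->E->L->A->refl->F->L'->C->R'->B->plug->A

Answer: ADGAA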